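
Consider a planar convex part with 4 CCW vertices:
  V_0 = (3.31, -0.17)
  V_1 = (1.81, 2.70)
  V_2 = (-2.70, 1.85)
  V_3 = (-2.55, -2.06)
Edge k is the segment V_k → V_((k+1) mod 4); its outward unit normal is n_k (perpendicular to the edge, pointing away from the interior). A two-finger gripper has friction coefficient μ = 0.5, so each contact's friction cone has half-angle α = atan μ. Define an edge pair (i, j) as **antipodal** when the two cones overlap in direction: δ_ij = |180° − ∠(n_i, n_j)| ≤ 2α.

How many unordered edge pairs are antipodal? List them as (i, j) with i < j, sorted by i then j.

count = 2; pairs: (0,2), (1,3)

α = atan 0.5 = 26.57°;  2α = 53.13°
n_0 = (+0.8863, +0.4632)
n_1 = (-0.1852, +0.9827)
n_2 = (-0.9993, -0.0383)
n_3 = (+0.3070, -0.9517)
  (0,1): δ = 106.92°  ·
  (0,2): δ = 25.40°  ✓
  (0,3): δ = 80.28°  ·
  (1,2): δ = 98.48°  ·
  (1,3): δ = 7.20°  ✓
  (2,3): δ = 74.32°  ·
antipodal pairs: 2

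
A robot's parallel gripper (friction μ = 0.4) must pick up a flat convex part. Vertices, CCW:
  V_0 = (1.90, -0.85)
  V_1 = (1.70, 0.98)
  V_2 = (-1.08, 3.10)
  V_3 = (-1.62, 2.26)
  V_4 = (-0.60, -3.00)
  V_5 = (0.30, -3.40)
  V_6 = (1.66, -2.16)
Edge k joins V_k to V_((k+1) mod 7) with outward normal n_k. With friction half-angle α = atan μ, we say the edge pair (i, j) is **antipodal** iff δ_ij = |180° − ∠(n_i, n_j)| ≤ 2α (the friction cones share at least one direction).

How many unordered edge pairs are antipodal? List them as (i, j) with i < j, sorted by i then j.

α = atan 0.4 = 21.80°;  2α = 43.60°
n_0 = (+0.9941, +0.1086)
n_1 = (+0.6064, +0.7952)
n_2 = (-0.8412, +0.5408)
n_3 = (-0.9817, -0.1904)
n_4 = (-0.4061, -0.9138)
n_5 = (+0.6738, -0.7390)
n_6 = (+0.9836, -0.1802)
  (0,1): δ = 133.57°  ·
  (0,2): δ = 38.97°  ✓
  (0,3): δ = 4.74°  ✓
  (0,4): δ = 59.80°  ·
  (0,5): δ = 126.12°  ·
  (0,6): δ = 163.38°  ·
  (1,2): δ = 85.41°  ·
  (1,3): δ = 41.70°  ✓
  (1,4): δ = 13.37°  ✓
  (1,5): δ = 79.69°  ·
  (1,6): δ = 116.95°  ·
  (2,3): δ = 136.29°  ·
  (2,4): δ = 81.23°  ·
  (2,5): δ = 14.91°  ✓
  (2,6): δ = 22.35°  ✓
  (3,4): δ = 124.94°  ·
  (3,5): δ = 58.62°  ·
  (3,6): δ = 21.36°  ✓
  (4,5): δ = 113.68°  ·
  (4,6): δ = 76.42°  ·
  (5,6): δ = 142.74°  ·
antipodal pairs: 7

count = 7; pairs: (0,2), (0,3), (1,3), (1,4), (2,5), (2,6), (3,6)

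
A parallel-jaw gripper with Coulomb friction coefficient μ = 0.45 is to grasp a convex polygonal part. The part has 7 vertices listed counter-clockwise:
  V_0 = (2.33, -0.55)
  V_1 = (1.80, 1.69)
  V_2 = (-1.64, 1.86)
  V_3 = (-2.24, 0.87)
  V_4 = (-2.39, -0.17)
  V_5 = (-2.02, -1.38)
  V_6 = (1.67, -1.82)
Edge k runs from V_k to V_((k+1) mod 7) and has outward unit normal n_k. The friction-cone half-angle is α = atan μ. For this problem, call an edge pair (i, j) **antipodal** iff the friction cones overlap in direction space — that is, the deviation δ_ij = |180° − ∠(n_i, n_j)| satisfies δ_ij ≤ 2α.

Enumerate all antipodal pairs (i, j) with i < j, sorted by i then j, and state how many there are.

count = 7; pairs: (0,2), (0,3), (0,4), (1,5), (2,6), (3,6), (4,6)

α = atan 0.45 = 24.23°;  2α = 48.46°
n_0 = (+0.9731, +0.2302)
n_1 = (+0.0494, +0.9988)
n_2 = (-0.8552, +0.5183)
n_3 = (-0.9898, +0.1428)
n_4 = (-0.9563, -0.2924)
n_5 = (-0.1184, -0.9930)
n_6 = (+0.8873, -0.4611)
  (0,1): δ = 106.14°  ·
  (0,2): δ = 44.53°  ✓
  (0,3): δ = 21.52°  ✓
  (0,4): δ = 3.69°  ✓
  (0,5): δ = 69.89°  ·
  (0,6): δ = 139.23°  ·
  (1,2): δ = 118.39°  ·
  (1,3): δ = 95.38°  ·
  (1,4): δ = 70.17°  ·
  (1,5): δ = 3.97°  ✓
  (1,6): δ = 65.37°  ·
  (2,3): δ = 156.99°  ·
  (2,4): δ = 131.78°  ·
  (2,5): δ = 65.58°  ·
  (2,6): δ = 3.76°  ✓
  (3,4): δ = 154.79°  ·
  (3,5): δ = 88.59°  ·
  (3,6): δ = 19.25°  ✓
  (4,5): δ = 113.80°  ·
  (4,6): δ = 44.46°  ✓
  (5,6): δ = 110.66°  ·
antipodal pairs: 7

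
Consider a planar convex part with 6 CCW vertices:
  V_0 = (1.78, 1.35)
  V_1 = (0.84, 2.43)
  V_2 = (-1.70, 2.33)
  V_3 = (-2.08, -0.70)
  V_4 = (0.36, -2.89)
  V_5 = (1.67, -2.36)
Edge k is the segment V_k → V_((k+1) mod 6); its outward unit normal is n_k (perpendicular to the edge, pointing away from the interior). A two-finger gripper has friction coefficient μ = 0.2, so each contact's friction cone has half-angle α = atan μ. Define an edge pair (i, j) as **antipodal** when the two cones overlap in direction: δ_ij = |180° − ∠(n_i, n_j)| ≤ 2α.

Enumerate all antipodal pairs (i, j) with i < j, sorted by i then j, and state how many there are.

count = 3; pairs: (0,3), (1,4), (2,5)

α = atan 0.2 = 11.31°;  2α = 22.62°
n_0 = (+0.7543, +0.6565)
n_1 = (-0.0393, +0.9992)
n_2 = (-0.9922, +0.1244)
n_3 = (-0.6680, -0.7442)
n_4 = (+0.3750, -0.9270)
n_5 = (+0.9996, -0.0296)
  (0,1): δ = 128.78°  ·
  (0,2): δ = 48.18°  ·
  (0,3): δ = 7.06°  ✓
  (0,4): δ = 70.99°  ·
  (0,5): δ = 137.27°  ·
  (1,2): δ = 99.40°  ·
  (1,3): δ = 44.16°  ·
  (1,4): δ = 19.77°  ✓
  (1,5): δ = 86.05°  ·
  (2,3): δ = 124.76°  ·
  (2,4): δ = 60.82°  ·
  (2,5): δ = 5.45°  ✓
  (3,4): δ = 116.06°  ·
  (3,5): δ = 49.79°  ·
  (4,5): δ = 113.73°  ·
antipodal pairs: 3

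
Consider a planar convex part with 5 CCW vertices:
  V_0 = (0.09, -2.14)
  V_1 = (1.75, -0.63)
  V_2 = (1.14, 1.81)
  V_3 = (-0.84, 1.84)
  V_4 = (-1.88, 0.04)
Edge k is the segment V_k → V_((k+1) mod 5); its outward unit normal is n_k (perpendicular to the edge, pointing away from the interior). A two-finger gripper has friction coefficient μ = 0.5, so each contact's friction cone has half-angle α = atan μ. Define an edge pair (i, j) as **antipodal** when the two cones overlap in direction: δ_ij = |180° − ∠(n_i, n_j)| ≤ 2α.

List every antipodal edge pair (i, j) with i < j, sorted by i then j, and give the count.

count = 5; pairs: (0,2), (0,3), (1,3), (1,4), (2,4)

α = atan 0.5 = 26.57°;  2α = 53.13°
n_0 = (+0.6729, -0.7397)
n_1 = (+0.9701, +0.2425)
n_2 = (+0.0151, +0.9999)
n_3 = (-0.8659, +0.5003)
n_4 = (-0.7419, -0.6705)
  (0,1): δ = 118.25°  ·
  (0,2): δ = 43.16°  ✓
  (0,3): δ = 17.69°  ✓
  (0,4): δ = 89.81°  ·
  (1,2): δ = 104.90°  ·
  (1,3): δ = 44.05°  ✓
  (1,4): δ = 28.07°  ✓
  (2,3): δ = 119.15°  ·
  (2,4): δ = 47.03°  ✓
  (3,4): δ = 107.88°  ·
antipodal pairs: 5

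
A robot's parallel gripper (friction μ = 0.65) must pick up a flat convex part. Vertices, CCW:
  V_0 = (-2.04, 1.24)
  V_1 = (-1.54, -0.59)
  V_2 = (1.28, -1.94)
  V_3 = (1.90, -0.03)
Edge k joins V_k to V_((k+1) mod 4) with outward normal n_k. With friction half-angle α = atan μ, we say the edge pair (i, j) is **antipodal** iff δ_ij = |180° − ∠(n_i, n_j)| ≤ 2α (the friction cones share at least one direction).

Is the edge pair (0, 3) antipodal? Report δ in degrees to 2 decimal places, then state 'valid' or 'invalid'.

α = atan 0.65 = 33.02°;  2α = 66.05°
edge 0: e_0 = (+0.50, -1.83);  n_0 = (-0.9646, -0.2636)
edge 3: e_3 = (-3.94, +1.27);  n_3 = (+0.3068, +0.9518)
∠(n_0, n_3) = 123.15°
δ = |180° − 123.15°| = 56.85°
56.85° ≤ 2α = 66.05°  →  valid

δ = 56.85°, valid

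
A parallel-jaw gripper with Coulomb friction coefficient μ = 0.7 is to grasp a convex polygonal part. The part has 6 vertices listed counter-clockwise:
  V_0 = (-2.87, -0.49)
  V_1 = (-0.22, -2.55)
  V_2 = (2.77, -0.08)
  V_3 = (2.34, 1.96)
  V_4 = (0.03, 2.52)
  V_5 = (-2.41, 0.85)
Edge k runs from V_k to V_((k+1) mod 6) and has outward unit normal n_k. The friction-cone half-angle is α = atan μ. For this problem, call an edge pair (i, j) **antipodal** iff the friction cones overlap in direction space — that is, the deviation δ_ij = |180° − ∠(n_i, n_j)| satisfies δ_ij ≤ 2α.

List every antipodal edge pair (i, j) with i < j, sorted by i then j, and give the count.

α = atan 0.7 = 34.99°;  2α = 69.98°
n_0 = (-0.6137, -0.7895)
n_1 = (+0.6369, -0.7710)
n_2 = (+0.9785, +0.2063)
n_3 = (+0.2356, +0.9719)
n_4 = (-0.5648, +0.8252)
n_5 = (-0.9458, +0.3247)
  (0,1): δ = 102.58°  ·
  (0,2): δ = 40.24°  ✓
  (0,3): δ = 24.23°  ✓
  (0,4): δ = 72.25°  ·
  (0,5): δ = 108.91°  ·
  (1,2): δ = 117.66°  ·
  (1,3): δ = 53.19°  ✓
  (1,4): δ = 5.17°  ✓
  (1,5): δ = 31.49°  ✓
  (2,3): δ = 115.53°  ·
  (2,4): δ = 67.51°  ✓
  (2,5): δ = 30.85°  ✓
  (3,4): δ = 131.98°  ·
  (3,5): δ = 95.32°  ·
  (4,5): δ = 143.34°  ·
antipodal pairs: 7

count = 7; pairs: (0,2), (0,3), (1,3), (1,4), (1,5), (2,4), (2,5)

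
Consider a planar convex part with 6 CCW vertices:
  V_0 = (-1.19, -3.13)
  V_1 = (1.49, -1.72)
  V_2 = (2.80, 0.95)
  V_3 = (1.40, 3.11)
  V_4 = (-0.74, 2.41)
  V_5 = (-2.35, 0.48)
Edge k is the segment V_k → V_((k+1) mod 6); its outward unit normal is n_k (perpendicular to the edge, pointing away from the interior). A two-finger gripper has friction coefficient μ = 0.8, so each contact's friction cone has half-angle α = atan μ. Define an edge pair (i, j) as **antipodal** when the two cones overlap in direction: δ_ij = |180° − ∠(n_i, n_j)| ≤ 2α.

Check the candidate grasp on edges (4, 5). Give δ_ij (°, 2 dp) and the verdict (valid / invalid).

δ = 122.35°, invalid

α = atan 0.8 = 38.66°;  2α = 77.32°
edge 4: e_4 = (-1.61, -1.93);  n_4 = (-0.7679, +0.6406)
edge 5: e_5 = (+1.16, -3.61);  n_5 = (-0.9521, -0.3059)
∠(n_4, n_5) = 57.65°
δ = |180° − 57.65°| = 122.35°
122.35° > 2α = 77.32°  →  invalid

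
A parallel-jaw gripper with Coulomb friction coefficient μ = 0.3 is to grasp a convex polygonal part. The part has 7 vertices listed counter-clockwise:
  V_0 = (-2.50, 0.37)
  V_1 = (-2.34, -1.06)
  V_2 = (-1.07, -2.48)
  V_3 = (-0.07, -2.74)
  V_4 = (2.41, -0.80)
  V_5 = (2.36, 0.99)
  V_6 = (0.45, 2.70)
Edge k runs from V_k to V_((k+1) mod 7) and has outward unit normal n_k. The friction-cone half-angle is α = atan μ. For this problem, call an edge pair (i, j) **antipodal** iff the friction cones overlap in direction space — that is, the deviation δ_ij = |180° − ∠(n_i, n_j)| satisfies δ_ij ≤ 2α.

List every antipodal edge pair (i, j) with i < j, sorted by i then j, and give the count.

count = 4; pairs: (0,4), (1,5), (2,5), (3,6)

α = atan 0.3 = 16.70°;  2α = 33.40°
n_0 = (-0.9938, -0.1112)
n_1 = (-0.7454, -0.6666)
n_2 = (-0.2516, -0.9678)
n_3 = (+0.6161, -0.7876)
n_4 = (+0.9996, +0.0279)
n_5 = (+0.6670, +0.7450)
n_6 = (-0.6198, +0.7847)
  (0,1): δ = 144.58°  ·
  (0,2): δ = 110.96°  ·
  (0,3): δ = 58.35°  ·
  (0,4): δ = 4.78°  ✓
  (0,5): δ = 41.78°  ·
  (0,6): δ = 121.92°  ·
  (1,2): δ = 146.38°  ·
  (1,3): δ = 93.77°  ·
  (1,4): δ = 40.21°  ·
  (1,5): δ = 6.35°  ✓
  (1,6): δ = 86.49°  ·
  (2,3): δ = 127.39°  ·
  (2,4): δ = 73.83°  ·
  (2,5): δ = 27.26°  ✓
  (2,6): δ = 52.88°  ·
  (3,4): δ = 126.43°  ·
  (3,5): δ = 79.87°  ·
  (3,6): δ = 0.27°  ✓
  (4,5): δ = 133.44°  ·
  (4,6): δ = 53.30°  ·
  (5,6): δ = 99.86°  ·
antipodal pairs: 4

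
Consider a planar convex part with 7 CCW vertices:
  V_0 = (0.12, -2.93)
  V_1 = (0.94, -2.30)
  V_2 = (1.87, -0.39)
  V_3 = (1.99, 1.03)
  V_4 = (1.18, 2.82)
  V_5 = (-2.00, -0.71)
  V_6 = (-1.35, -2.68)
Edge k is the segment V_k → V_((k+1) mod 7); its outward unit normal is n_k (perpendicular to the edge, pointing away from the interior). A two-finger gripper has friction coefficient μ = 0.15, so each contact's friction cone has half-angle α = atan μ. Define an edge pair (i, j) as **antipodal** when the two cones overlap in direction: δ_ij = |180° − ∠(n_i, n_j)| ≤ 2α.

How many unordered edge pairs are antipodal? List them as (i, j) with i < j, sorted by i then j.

count = 3; pairs: (0,4), (1,4), (3,5)

α = atan 0.15 = 8.53°;  2α = 17.06°
n_0 = (+0.6092, -0.7930)
n_1 = (+0.8991, -0.4378)
n_2 = (+0.9964, -0.0842)
n_3 = (+0.9111, +0.4123)
n_4 = (-0.7430, +0.6693)
n_5 = (-0.9496, -0.3133)
n_6 = (-0.1677, -0.9858)
  (0,1): δ = 153.50°  ·
  (0,2): δ = 132.37°  ·
  (0,3): δ = 103.19°  ·
  (0,4): δ = 10.45°  ✓
  (0,5): δ = 70.73°  ·
  (0,6): δ = 132.81°  ·
  (1,2): δ = 158.87°  ·
  (1,3): δ = 129.69°  ·
  (1,4): δ = 16.05°  ✓
  (1,5): δ = 44.22°  ·
  (1,6): δ = 106.31°  ·
  (2,3): δ = 150.82°  ·
  (2,4): δ = 37.18°  ·
  (2,5): δ = 23.09°  ·
  (2,6): δ = 85.18°  ·
  (3,4): δ = 66.36°  ·
  (3,5): δ = 6.09°  ✓
  (3,6): δ = 56.00°  ·
  (4,5): δ = 119.73°  ·
  (4,6): δ = 57.64°  ·
  (5,6): δ = 117.91°  ·
antipodal pairs: 3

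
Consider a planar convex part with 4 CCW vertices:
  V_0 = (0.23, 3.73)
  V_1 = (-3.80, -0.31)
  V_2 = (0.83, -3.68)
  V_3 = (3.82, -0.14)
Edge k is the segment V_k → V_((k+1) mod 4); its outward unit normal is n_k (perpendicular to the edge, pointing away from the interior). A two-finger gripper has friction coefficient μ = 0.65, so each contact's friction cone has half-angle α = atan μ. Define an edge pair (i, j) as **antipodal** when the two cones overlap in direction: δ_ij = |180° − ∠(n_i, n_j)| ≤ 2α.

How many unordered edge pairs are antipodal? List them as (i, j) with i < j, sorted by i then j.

count = 2; pairs: (0,2), (1,3)

α = atan 0.65 = 33.02°;  2α = 66.05°
n_0 = (-0.7080, +0.7062)
n_1 = (-0.5885, -0.8085)
n_2 = (+0.7640, -0.6453)
n_3 = (+0.7331, +0.6801)
  (0,1): δ = 81.12°  ·
  (0,2): δ = 4.74°  ✓
  (0,3): δ = 87.78°  ·
  (1,2): δ = 94.14°  ·
  (1,3): δ = 11.10°  ✓
  (2,3): δ = 96.96°  ·
antipodal pairs: 2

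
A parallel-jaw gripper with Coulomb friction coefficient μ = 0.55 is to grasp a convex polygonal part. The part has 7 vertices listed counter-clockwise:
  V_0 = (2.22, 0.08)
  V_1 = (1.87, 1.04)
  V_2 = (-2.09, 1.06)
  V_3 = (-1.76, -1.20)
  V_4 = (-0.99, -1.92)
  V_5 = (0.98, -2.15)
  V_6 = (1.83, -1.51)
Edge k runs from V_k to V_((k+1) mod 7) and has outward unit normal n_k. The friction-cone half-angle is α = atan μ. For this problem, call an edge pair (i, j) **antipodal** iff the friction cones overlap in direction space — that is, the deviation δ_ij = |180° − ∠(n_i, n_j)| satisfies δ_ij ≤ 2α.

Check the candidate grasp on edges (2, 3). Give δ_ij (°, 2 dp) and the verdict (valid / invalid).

α = atan 0.55 = 28.81°;  2α = 57.62°
edge 2: e_2 = (+0.33, -2.26);  n_2 = (-0.9895, -0.1445)
edge 3: e_3 = (+0.77, -0.72);  n_3 = (-0.6830, -0.7304)
∠(n_2, n_3) = 38.61°
δ = |180° − 38.61°| = 141.39°
141.39° > 2α = 57.62°  →  invalid

δ = 141.39°, invalid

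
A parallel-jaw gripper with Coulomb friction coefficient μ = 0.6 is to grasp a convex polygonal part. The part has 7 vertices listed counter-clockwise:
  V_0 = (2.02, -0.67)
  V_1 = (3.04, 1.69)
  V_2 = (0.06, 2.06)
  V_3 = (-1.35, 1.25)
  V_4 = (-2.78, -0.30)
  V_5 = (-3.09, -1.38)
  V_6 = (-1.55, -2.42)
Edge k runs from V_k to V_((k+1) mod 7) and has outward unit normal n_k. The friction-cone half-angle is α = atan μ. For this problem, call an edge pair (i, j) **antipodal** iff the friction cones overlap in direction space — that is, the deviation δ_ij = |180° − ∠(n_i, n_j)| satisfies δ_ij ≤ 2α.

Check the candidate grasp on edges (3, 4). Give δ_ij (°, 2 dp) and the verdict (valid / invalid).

δ = 153.32°, invalid

α = atan 0.6 = 30.96°;  2α = 61.93°
edge 3: e_3 = (-1.43, -1.55);  n_3 = (-0.7350, +0.6781)
edge 4: e_4 = (-0.31, -1.08);  n_4 = (-0.9612, +0.2759)
∠(n_3, n_4) = 26.68°
δ = |180° − 26.68°| = 153.32°
153.32° > 2α = 61.93°  →  invalid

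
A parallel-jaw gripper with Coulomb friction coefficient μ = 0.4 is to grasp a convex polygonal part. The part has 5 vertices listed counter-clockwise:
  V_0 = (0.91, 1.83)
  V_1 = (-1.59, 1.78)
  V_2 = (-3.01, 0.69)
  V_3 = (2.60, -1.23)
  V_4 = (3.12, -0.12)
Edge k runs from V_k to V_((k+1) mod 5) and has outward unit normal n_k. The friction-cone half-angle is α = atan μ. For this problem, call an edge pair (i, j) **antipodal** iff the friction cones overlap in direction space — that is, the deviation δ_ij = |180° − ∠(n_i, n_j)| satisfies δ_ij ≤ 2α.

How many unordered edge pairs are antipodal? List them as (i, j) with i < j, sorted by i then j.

α = atan 0.4 = 21.80°;  2α = 43.60°
n_0 = (-0.0200, +0.9998)
n_1 = (-0.6089, +0.7932)
n_2 = (-0.3238, -0.9461)
n_3 = (+0.9056, -0.4242)
n_4 = (+0.6616, +0.7498)
  (0,1): δ = 143.64°  ·
  (0,2): δ = 20.04°  ✓
  (0,3): δ = 63.75°  ·
  (0,4): δ = 137.43°  ·
  (1,2): δ = 56.40°  ·
  (1,3): δ = 27.39°  ✓
  (1,4): δ = 101.07°  ·
  (2,3): δ = 96.21°  ·
  (2,4): δ = 22.53°  ✓
  (3,4): δ = 106.32°  ·
antipodal pairs: 3

count = 3; pairs: (0,2), (1,3), (2,4)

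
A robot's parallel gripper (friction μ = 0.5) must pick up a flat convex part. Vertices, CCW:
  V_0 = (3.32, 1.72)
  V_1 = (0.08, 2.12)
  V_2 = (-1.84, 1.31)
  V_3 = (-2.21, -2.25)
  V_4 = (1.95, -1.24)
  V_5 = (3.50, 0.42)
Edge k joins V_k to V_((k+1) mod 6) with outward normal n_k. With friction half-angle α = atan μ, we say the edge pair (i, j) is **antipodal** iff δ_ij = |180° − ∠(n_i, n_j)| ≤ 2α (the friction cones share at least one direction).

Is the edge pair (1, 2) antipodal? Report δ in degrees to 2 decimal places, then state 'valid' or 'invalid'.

δ = 118.81°, invalid

α = atan 0.5 = 26.57°;  2α = 53.13°
edge 1: e_1 = (-1.92, -0.81);  n_1 = (-0.3887, +0.9214)
edge 2: e_2 = (-0.37, -3.56);  n_2 = (-0.9946, +0.1034)
∠(n_1, n_2) = 61.19°
δ = |180° − 61.19°| = 118.81°
118.81° > 2α = 53.13°  →  invalid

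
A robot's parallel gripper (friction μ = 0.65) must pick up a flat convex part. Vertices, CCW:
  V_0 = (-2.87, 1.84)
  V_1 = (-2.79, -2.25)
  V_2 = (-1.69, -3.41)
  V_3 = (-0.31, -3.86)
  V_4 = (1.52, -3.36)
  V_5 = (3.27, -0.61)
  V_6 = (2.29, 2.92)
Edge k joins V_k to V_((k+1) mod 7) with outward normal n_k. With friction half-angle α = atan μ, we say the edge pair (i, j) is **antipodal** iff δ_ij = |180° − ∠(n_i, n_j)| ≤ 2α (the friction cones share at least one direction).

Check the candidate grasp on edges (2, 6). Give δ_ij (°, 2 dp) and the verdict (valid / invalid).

δ = 29.88°, valid

α = atan 0.65 = 33.02°;  2α = 66.05°
edge 2: e_2 = (+1.38, -0.45);  n_2 = (-0.3100, -0.9507)
edge 6: e_6 = (-5.16, -1.08);  n_6 = (-0.2049, +0.9788)
∠(n_2, n_6) = 150.12°
δ = |180° − 150.12°| = 29.88°
29.88° ≤ 2α = 66.05°  →  valid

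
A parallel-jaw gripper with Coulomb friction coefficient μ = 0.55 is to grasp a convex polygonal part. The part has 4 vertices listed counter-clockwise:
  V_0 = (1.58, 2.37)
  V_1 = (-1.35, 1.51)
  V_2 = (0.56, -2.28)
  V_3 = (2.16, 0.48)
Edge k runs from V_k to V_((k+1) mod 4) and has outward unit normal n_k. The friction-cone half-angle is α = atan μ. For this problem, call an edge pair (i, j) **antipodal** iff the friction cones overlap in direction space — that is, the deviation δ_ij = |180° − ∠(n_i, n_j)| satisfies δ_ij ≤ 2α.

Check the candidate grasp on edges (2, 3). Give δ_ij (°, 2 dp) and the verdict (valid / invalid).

δ = 132.84°, invalid

α = atan 0.55 = 28.81°;  2α = 57.62°
edge 2: e_2 = (+1.60, +2.76);  n_2 = (+0.8651, -0.5015)
edge 3: e_3 = (-0.58, +1.89);  n_3 = (+0.9560, +0.2934)
∠(n_2, n_3) = 47.16°
δ = |180° − 47.16°| = 132.84°
132.84° > 2α = 57.62°  →  invalid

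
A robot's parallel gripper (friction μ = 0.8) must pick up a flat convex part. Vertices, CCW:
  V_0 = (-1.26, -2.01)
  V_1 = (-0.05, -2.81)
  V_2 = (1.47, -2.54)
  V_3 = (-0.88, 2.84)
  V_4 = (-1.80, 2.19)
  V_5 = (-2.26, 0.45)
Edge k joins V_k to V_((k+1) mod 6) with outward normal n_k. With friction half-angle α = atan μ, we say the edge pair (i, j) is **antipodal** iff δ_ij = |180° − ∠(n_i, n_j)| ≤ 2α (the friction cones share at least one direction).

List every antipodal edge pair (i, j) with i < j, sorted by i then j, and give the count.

count = 7; pairs: (0,2), (0,3), (1,2), (1,3), (1,4), (2,4), (2,5)

α = atan 0.8 = 38.66°;  2α = 77.32°
n_0 = (-0.5515, -0.8342)
n_1 = (+0.1749, -0.9846)
n_2 = (+0.9164, +0.4003)
n_3 = (-0.5770, +0.8167)
n_4 = (-0.9668, +0.2556)
n_5 = (-0.9264, -0.3766)
  (0,1): δ = 136.46°  ·
  (0,2): δ = 32.93°  ✓
  (0,3): δ = 68.71°  ✓
  (0,4): δ = 108.66°  ·
  (0,5): δ = 145.59°  ·
  (1,2): δ = 76.48°  ✓
  (1,3): δ = 25.17°  ✓
  (1,4): δ = 65.12°  ✓
  (1,5): δ = 102.05°  ·
  (2,3): δ = 78.35°  ·
  (2,4): δ = 38.40°  ✓
  (2,5): δ = 1.47°  ✓
  (3,4): δ = 140.05°  ·
  (3,5): δ = 103.12°  ·
  (4,5): δ = 143.07°  ·
antipodal pairs: 7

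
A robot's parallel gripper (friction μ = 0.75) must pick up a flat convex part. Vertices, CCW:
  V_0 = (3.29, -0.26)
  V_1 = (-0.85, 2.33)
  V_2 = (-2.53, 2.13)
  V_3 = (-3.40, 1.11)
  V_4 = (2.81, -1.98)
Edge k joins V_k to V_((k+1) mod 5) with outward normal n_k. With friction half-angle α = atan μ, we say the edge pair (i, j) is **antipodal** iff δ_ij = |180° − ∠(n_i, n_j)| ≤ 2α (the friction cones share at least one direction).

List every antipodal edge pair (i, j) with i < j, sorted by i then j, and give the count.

count = 4; pairs: (0,3), (1,3), (1,4), (2,4)

α = atan 0.75 = 36.87°;  2α = 73.74°
n_0 = (+0.5304, +0.8478)
n_1 = (-0.1182, +0.9930)
n_2 = (-0.7608, +0.6489)
n_3 = (-0.4455, -0.8953)
n_4 = (+0.9632, -0.2688)
  (0,1): δ = 141.18°  ·
  (0,2): δ = 98.43°  ·
  (0,3): δ = 5.58°  ✓
  (0,4): δ = 106.44°  ·
  (1,2): δ = 137.25°  ·
  (1,3): δ = 33.24°  ✓
  (1,4): δ = 67.62°  ✓
  (2,3): δ = 75.99°  ·
  (2,4): δ = 24.87°  ✓
  (3,4): δ = 79.14°  ·
antipodal pairs: 4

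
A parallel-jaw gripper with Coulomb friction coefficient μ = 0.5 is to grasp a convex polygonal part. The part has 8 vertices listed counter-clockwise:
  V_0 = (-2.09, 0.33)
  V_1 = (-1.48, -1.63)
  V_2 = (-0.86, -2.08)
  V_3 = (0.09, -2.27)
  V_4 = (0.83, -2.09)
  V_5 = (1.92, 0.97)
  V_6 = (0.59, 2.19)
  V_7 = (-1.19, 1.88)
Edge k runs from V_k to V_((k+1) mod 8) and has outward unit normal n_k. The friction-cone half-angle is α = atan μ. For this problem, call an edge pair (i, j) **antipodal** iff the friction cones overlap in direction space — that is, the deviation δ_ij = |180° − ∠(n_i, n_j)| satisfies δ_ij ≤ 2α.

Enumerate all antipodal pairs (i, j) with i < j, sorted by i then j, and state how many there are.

count = 9; pairs: (0,4), (0,5), (1,5), (1,6), (2,5), (2,6), (3,6), (3,7), (4,7)

α = atan 0.5 = 26.57°;  2α = 53.13°
n_0 = (-0.9548, -0.2972)
n_1 = (-0.5874, -0.8093)
n_2 = (-0.1961, -0.9806)
n_3 = (+0.2364, -0.9717)
n_4 = (+0.9420, -0.3356)
n_5 = (+0.6760, +0.7369)
n_6 = (-0.1716, +0.9852)
n_7 = (-0.8648, +0.5021)
  (0,1): δ = 143.26°  ·
  (0,2): δ = 118.60°  ·
  (0,3): δ = 93.62°  ·
  (0,4): δ = 36.89°  ✓
  (0,5): δ = 30.18°  ✓
  (0,6): δ = 82.59°  ·
  (0,7): δ = 132.57°  ·
  (1,2): δ = 155.34°  ·
  (1,3): δ = 130.36°  ·
  (1,4): δ = 73.63°  ·
  (1,5): δ = 6.56°  ✓
  (1,6): δ = 45.85°  ✓
  (1,7): δ = 95.83°  ·
  (2,3): δ = 155.02°  ·
  (2,4): δ = 98.30°  ·
  (2,5): δ = 31.22°  ✓
  (2,6): δ = 21.19°  ✓
  (2,7): δ = 71.17°  ·
  (3,4): δ = 123.28°  ·
  (3,5): δ = 56.20°  ·
  (3,6): δ = 3.79°  ✓
  (3,7): δ = 46.19°  ✓
  (4,5): δ = 112.92°  ·
  (4,6): δ = 60.51°  ·
  (4,7): δ = 10.54°  ✓
  (5,6): δ = 127.59°  ·
  (5,7): δ = 77.61°  ·
  (6,7): δ = 130.02°  ·
antipodal pairs: 9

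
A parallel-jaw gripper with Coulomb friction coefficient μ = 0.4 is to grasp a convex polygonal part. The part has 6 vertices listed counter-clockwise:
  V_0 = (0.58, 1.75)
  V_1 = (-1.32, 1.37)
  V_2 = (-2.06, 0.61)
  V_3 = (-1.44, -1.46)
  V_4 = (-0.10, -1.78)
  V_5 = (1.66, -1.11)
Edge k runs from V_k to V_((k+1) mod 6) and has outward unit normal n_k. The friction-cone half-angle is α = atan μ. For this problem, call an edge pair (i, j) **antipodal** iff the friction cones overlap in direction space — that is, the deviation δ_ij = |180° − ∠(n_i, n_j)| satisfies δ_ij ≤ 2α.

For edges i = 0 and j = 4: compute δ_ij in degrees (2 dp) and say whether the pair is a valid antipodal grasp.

α = atan 0.4 = 21.80°;  2α = 43.60°
edge 0: e_0 = (-1.90, -0.38);  n_0 = (-0.1961, +0.9806)
edge 4: e_4 = (+1.76, +0.67);  n_4 = (+0.3558, -0.9346)
∠(n_0, n_4) = 170.47°
δ = |180° − 170.47°| = 9.53°
9.53° ≤ 2α = 43.60°  →  valid

δ = 9.53°, valid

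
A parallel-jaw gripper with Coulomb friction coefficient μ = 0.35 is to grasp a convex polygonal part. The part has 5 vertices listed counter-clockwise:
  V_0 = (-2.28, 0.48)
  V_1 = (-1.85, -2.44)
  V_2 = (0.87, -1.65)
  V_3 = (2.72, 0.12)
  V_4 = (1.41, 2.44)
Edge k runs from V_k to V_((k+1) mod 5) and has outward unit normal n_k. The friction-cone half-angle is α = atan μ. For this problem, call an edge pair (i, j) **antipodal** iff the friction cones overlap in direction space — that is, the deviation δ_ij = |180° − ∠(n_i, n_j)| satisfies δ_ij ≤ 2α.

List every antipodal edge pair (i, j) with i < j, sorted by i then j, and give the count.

count = 3; pairs: (0,3), (1,4), (2,4)

α = atan 0.35 = 19.29°;  2α = 38.58°
n_0 = (-0.9893, -0.1457)
n_1 = (+0.2789, -0.9603)
n_2 = (+0.6913, -0.7226)
n_3 = (+0.8708, +0.4917)
n_4 = (-0.4691, +0.8831)
  (0,1): δ = 82.18°  ·
  (0,2): δ = 54.64°  ·
  (0,3): δ = 21.07°  ✓
  (0,4): δ = 109.60°  ·
  (1,2): δ = 152.46°  ·
  (1,3): δ = 76.74°  ·
  (1,4): δ = 11.78°  ✓
  (2,3): δ = 104.28°  ·
  (2,4): δ = 15.76°  ✓
  (3,4): δ = 91.48°  ·
antipodal pairs: 3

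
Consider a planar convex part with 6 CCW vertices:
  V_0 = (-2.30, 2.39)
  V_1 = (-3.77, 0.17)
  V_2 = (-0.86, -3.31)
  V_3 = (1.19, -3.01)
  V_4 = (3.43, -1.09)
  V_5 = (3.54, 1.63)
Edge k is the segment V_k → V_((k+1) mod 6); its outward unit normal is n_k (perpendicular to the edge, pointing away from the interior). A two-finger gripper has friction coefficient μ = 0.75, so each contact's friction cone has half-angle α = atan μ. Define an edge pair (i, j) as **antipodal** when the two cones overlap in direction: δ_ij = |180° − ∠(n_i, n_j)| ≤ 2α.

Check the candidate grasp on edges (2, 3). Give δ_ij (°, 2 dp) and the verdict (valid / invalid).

α = atan 0.75 = 36.87°;  2α = 73.74°
edge 2: e_2 = (+2.05, +0.30);  n_2 = (+0.1448, -0.9895)
edge 3: e_3 = (+2.24, +1.92);  n_3 = (+0.6508, -0.7593)
∠(n_2, n_3) = 32.28°
δ = |180° − 32.28°| = 147.72°
147.72° > 2α = 73.74°  →  invalid

δ = 147.72°, invalid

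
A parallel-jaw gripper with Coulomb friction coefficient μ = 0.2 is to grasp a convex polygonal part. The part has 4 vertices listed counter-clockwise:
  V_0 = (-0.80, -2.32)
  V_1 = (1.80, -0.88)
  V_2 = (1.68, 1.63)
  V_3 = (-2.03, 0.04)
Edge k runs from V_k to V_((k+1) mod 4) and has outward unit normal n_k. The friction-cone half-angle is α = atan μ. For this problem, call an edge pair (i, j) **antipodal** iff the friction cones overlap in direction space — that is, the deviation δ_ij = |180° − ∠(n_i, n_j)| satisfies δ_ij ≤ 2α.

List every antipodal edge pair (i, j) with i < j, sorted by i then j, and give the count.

α = atan 0.2 = 11.31°;  2α = 22.62°
n_0 = (+0.4845, -0.8748)
n_1 = (+0.9989, +0.0478)
n_2 = (-0.3939, +0.9191)
n_3 = (-0.8868, -0.4622)
  (0,1): δ = 116.24°  ·
  (0,2): δ = 5.78°  ✓
  (0,3): δ = 88.55°  ·
  (1,2): δ = 69.54°  ·
  (1,3): δ = 24.79°  ·
  (2,3): δ = 85.67°  ·
antipodal pairs: 1

count = 1; pairs: (0,2)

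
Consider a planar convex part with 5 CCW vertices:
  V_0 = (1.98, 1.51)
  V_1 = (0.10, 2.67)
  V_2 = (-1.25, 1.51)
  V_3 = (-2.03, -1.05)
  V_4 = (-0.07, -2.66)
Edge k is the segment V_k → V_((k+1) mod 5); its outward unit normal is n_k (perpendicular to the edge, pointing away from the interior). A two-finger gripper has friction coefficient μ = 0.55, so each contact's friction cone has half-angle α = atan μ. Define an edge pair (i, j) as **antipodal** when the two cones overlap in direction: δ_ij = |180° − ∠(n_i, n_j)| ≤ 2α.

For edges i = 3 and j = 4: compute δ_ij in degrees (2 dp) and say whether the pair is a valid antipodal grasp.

α = atan 0.55 = 28.81°;  2α = 57.62°
edge 3: e_3 = (+1.96, -1.61);  n_3 = (-0.6347, -0.7727)
edge 4: e_4 = (+2.05, +4.17);  n_4 = (+0.8974, -0.4412)
∠(n_3, n_4) = 103.22°
δ = |180° − 103.22°| = 76.78°
76.78° > 2α = 57.62°  →  invalid

δ = 76.78°, invalid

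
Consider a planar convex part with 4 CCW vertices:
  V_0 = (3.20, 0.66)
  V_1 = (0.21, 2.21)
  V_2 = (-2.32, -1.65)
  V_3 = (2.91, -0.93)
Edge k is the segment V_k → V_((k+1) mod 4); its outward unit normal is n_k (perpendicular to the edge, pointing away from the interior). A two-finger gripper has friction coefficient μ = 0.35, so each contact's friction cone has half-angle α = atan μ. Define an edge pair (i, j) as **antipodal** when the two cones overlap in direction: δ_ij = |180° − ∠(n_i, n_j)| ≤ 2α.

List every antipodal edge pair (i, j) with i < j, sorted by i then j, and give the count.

count = 2; pairs: (0,2), (1,3)

α = atan 0.35 = 19.29°;  2α = 38.58°
n_0 = (+0.4602, +0.8878)
n_1 = (-0.8364, +0.5482)
n_2 = (+0.1364, -0.9907)
n_3 = (+0.9838, -0.1794)
  (0,1): δ = 95.84°  ·
  (0,2): δ = 35.24°  ✓
  (0,3): δ = 107.07°  ·
  (1,2): δ = 48.92°  ·
  (1,3): δ = 22.91°  ✓
  (2,3): δ = 108.18°  ·
antipodal pairs: 2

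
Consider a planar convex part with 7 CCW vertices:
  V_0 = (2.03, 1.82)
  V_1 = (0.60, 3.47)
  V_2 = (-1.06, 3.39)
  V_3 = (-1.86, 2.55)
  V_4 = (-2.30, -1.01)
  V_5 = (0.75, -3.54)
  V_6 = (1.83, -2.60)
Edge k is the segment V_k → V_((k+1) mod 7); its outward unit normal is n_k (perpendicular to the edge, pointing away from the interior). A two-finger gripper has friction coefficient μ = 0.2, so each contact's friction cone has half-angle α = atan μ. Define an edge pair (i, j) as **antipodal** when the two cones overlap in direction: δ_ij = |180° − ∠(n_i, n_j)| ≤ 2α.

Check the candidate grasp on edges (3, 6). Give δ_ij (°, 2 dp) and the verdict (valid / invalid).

α = atan 0.2 = 11.31°;  2α = 22.62°
edge 3: e_3 = (-0.44, -3.56);  n_3 = (-0.9924, +0.1227)
edge 6: e_6 = (+0.20, +4.42);  n_6 = (+0.9990, -0.0452)
∠(n_3, n_6) = 175.55°
δ = |180° − 175.55°| = 4.45°
4.45° ≤ 2α = 22.62°  →  valid

δ = 4.45°, valid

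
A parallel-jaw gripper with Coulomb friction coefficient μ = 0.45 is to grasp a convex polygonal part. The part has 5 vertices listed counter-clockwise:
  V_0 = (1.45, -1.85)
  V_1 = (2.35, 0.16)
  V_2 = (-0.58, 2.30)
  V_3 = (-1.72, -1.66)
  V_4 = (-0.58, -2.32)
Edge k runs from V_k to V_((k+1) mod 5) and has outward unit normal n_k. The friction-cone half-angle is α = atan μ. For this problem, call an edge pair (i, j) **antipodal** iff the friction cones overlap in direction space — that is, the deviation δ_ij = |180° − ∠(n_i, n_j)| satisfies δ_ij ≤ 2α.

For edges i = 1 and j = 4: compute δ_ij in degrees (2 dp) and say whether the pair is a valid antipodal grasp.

δ = 49.18°, invalid

α = atan 0.45 = 24.23°;  2α = 48.46°
edge 1: e_1 = (-2.93, +2.14);  n_1 = (+0.5898, +0.8075)
edge 4: e_4 = (+2.03, +0.47);  n_4 = (+0.2256, -0.9742)
∠(n_1, n_4) = 130.82°
δ = |180° − 130.82°| = 49.18°
49.18° > 2α = 48.46°  →  invalid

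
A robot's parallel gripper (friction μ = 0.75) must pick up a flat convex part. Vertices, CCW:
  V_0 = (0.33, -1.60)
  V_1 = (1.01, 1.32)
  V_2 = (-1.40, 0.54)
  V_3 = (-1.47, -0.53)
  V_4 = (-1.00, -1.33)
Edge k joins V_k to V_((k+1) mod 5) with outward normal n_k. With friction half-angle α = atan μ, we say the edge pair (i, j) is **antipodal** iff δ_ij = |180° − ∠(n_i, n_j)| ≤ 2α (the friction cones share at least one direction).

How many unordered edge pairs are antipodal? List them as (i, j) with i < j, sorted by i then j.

count = 4; pairs: (0,1), (0,2), (0,3), (1,4)

α = atan 0.75 = 36.87°;  2α = 73.74°
n_0 = (+0.9739, -0.2268)
n_1 = (-0.3079, +0.9514)
n_2 = (-0.9979, +0.0653)
n_3 = (-0.8622, -0.5065)
n_4 = (-0.1989, -0.9800)
  (0,1): δ = 58.96°  ✓
  (0,2): δ = 9.37°  ✓
  (0,3): δ = 43.54°  ✓
  (0,4): δ = 91.63°  ·
  (1,2): δ = 111.68°  ·
  (1,3): δ = 77.50°  ·
  (1,4): δ = 29.41°  ✓
  (2,3): δ = 145.82°  ·
  (2,4): δ = 97.73°  ·
  (3,4): δ = 131.91°  ·
antipodal pairs: 4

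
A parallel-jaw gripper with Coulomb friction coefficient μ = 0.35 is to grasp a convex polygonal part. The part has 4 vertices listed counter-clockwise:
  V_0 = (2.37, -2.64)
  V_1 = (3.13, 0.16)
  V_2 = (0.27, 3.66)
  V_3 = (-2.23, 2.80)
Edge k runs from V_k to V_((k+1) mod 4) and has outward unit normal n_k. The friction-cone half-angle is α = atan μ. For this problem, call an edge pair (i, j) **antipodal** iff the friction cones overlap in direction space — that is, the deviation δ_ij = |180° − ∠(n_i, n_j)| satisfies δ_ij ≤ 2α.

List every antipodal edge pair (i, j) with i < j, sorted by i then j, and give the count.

α = atan 0.35 = 19.29°;  2α = 38.58°
n_0 = (+0.9651, -0.2620)
n_1 = (+0.7744, +0.6328)
n_2 = (-0.3253, +0.9456)
n_3 = (-0.7636, -0.6457)
  (0,1): δ = 125.56°  ·
  (0,2): δ = 55.83°  ·
  (0,3): δ = 55.40°  ·
  (1,2): δ = 110.27°  ·
  (1,3): δ = 0.96°  ✓
  (2,3): δ = 68.77°  ·
antipodal pairs: 1

count = 1; pairs: (1,3)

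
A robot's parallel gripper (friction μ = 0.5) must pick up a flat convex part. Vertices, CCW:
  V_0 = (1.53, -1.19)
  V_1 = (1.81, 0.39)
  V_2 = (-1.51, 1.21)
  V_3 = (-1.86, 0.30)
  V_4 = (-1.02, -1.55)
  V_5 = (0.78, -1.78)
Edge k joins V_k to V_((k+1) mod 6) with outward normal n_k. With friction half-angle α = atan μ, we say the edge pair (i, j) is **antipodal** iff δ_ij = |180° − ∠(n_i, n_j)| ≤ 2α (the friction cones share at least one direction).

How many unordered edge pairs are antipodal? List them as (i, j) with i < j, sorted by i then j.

count = 6; pairs: (0,2), (0,3), (1,3), (1,4), (1,5), (2,5)

α = atan 0.5 = 26.57°;  2α = 53.13°
n_0 = (+0.9847, -0.1745)
n_1 = (+0.2398, +0.9708)
n_2 = (-0.9333, +0.3590)
n_3 = (-0.9105, -0.4134)
n_4 = (-0.1267, -0.9919)
n_5 = (+0.6183, -0.7860)
  (0,1): δ = 93.82°  ·
  (0,2): δ = 10.99°  ✓
  (0,3): δ = 34.47°  ✓
  (0,4): δ = 92.77°  ·
  (0,5): δ = 138.24°  ·
  (1,2): δ = 97.16°  ·
  (1,3): δ = 51.71°  ✓
  (1,4): δ = 6.59°  ✓
  (1,5): δ = 52.06°  ✓
  (2,3): δ = 134.54°  ·
  (2,4): δ = 76.24°  ·
  (2,5): δ = 30.77°  ✓
  (3,4): δ = 121.70°  ·
  (3,5): δ = 76.23°  ·
  (4,5): δ = 134.53°  ·
antipodal pairs: 6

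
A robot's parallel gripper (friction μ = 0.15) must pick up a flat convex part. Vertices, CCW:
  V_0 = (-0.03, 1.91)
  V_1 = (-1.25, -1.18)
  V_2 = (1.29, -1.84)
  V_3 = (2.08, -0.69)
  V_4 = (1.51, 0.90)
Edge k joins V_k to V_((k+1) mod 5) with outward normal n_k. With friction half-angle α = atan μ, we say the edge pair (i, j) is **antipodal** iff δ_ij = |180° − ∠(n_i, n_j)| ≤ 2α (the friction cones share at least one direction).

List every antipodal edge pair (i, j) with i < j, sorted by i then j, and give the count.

count = 1; pairs: (0,2)

α = atan 0.15 = 8.53°;  2α = 17.06°
n_0 = (-0.9301, +0.3672)
n_1 = (-0.2515, -0.9679)
n_2 = (+0.8243, -0.5662)
n_3 = (+0.9413, +0.3375)
n_4 = (+0.5484, +0.8362)
  (0,1): δ = 83.02°  ·
  (0,2): δ = 12.94°  ✓
  (0,3): δ = 41.27°  ·
  (0,4): δ = 78.29°  ·
  (1,2): δ = 109.92°  ·
  (1,3): δ = 55.71°  ·
  (1,4): δ = 18.69°  ·
  (2,3): δ = 125.79°  ·
  (2,4): δ = 88.77°  ·
  (3,4): δ = 142.98°  ·
antipodal pairs: 1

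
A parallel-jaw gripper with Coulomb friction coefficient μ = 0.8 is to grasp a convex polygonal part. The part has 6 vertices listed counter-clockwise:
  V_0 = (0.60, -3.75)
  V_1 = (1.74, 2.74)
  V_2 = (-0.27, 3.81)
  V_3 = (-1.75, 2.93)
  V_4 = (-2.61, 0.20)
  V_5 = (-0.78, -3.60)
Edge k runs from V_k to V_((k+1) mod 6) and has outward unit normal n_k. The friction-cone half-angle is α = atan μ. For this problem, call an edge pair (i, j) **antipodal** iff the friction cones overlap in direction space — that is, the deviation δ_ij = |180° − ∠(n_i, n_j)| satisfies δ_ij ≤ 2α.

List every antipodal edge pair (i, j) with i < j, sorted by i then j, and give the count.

α = atan 0.8 = 38.66°;  2α = 77.32°
n_0 = (+0.9849, -0.1730)
n_1 = (+0.4699, +0.8827)
n_2 = (-0.5111, +0.8595)
n_3 = (-0.9538, +0.3005)
n_4 = (-0.9010, -0.4339)
n_5 = (-0.1081, -0.9941)
  (0,1): δ = 108.07°  ·
  (0,2): δ = 49.30°  ✓
  (0,3): δ = 7.52°  ✓
  (0,4): δ = 35.68°  ✓
  (0,5): δ = 93.76°  ·
  (1,2): δ = 121.24°  ·
  (1,3): δ = 79.46°  ·
  (1,4): δ = 36.26°  ✓
  (1,5): δ = 21.82°  ✓
  (2,3): δ = 138.22°  ·
  (2,4): δ = 95.02°  ·
  (2,5): δ = 36.94°  ✓
  (3,4): δ = 136.80°  ·
  (3,5): δ = 78.72°  ·
  (4,5): δ = 121.92°  ·
antipodal pairs: 6

count = 6; pairs: (0,2), (0,3), (0,4), (1,4), (1,5), (2,5)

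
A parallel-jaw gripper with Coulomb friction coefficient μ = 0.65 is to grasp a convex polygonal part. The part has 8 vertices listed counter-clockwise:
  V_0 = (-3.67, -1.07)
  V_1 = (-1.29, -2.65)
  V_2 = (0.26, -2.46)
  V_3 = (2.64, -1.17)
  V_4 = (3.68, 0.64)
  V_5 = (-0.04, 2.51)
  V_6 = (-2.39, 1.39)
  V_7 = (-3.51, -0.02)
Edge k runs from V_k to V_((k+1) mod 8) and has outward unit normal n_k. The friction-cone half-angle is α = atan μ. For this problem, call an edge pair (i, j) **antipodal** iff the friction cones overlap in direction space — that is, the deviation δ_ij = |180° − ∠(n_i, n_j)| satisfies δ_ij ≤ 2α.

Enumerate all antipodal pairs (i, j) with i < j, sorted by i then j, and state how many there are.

α = atan 0.65 = 33.02°;  2α = 66.05°
n_0 = (-0.5531, -0.8331)
n_1 = (+0.1217, -0.9926)
n_2 = (+0.4765, -0.8792)
n_3 = (+0.8671, -0.4982)
n_4 = (+0.4491, +0.8935)
n_5 = (-0.4302, +0.9027)
n_6 = (-0.7830, +0.6220)
n_7 = (-0.9886, +0.1506)
  (0,1): δ = 139.43°  ·
  (0,2): δ = 117.96°  ·
  (0,3): δ = 86.30°  ·
  (0,4): δ = 6.89°  ✓
  (0,5): δ = 59.06°  ✓
  (0,6): δ = 85.12°  ·
  (0,7): δ = 114.91°  ·
  (1,2): δ = 158.53°  ·
  (1,3): δ = 126.87°  ·
  (1,4): δ = 33.68°  ✓
  (1,5): δ = 18.49°  ✓
  (1,6): δ = 44.55°  ✓
  (1,7): δ = 74.35°  ·
  (2,3): δ = 148.34°  ·
  (2,4): δ = 55.15°  ✓
  (2,5): δ = 2.98°  ✓
  (2,6): δ = 23.08°  ✓
  (2,7): δ = 52.88°  ✓
  (3,4): δ = 86.81°  ·
  (3,5): δ = 34.64°  ✓
  (3,6): δ = 8.58°  ✓
  (3,7): δ = 21.22°  ✓
  (4,5): δ = 127.83°  ·
  (4,6): δ = 101.77°  ·
  (4,7): δ = 71.98°  ·
  (5,6): δ = 153.94°  ·
  (5,7): δ = 124.15°  ·
  (6,7): δ = 150.20°  ·
antipodal pairs: 12

count = 12; pairs: (0,4), (0,5), (1,4), (1,5), (1,6), (2,4), (2,5), (2,6), (2,7), (3,5), (3,6), (3,7)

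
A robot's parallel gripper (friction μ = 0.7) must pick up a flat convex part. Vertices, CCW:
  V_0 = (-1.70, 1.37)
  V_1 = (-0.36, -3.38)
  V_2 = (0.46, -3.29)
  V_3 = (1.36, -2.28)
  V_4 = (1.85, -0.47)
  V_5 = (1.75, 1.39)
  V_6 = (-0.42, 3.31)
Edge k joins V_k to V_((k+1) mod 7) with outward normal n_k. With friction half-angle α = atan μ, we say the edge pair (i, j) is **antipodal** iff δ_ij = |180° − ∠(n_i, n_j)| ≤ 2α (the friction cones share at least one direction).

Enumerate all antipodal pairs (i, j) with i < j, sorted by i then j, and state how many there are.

α = atan 0.7 = 34.99°;  2α = 69.98°
n_0 = (-0.9624, -0.2715)
n_1 = (+0.1091, -0.9940)
n_2 = (+0.7466, -0.6653)
n_3 = (+0.9653, -0.2613)
n_4 = (+0.9986, +0.0537)
n_5 = (+0.6626, +0.7489)
n_6 = (-0.8347, +0.5507)
  (0,1): δ = 99.49°  ·
  (0,2): δ = 57.46°  ✓
  (0,3): δ = 30.90°  ✓
  (0,4): δ = 12.68°  ✓
  (0,5): δ = 32.74°  ✓
  (0,6): δ = 130.83°  ·
  (1,2): δ = 137.97°  ·
  (1,3): δ = 111.41°  ·
  (1,4): δ = 93.19°  ·
  (1,5): δ = 47.77°  ✓
  (1,6): δ = 50.32°  ✓
  (2,3): δ = 153.44°  ·
  (2,4): δ = 135.22°  ·
  (2,5): δ = 89.80°  ·
  (2,6): δ = 8.29°  ✓
  (3,4): δ = 161.77°  ·
  (3,5): δ = 116.35°  ·
  (3,6): δ = 18.27°  ✓
  (4,5): δ = 134.58°  ·
  (4,6): δ = 36.49°  ✓
  (5,6): δ = 81.91°  ·
antipodal pairs: 9

count = 9; pairs: (0,2), (0,3), (0,4), (0,5), (1,5), (1,6), (2,6), (3,6), (4,6)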